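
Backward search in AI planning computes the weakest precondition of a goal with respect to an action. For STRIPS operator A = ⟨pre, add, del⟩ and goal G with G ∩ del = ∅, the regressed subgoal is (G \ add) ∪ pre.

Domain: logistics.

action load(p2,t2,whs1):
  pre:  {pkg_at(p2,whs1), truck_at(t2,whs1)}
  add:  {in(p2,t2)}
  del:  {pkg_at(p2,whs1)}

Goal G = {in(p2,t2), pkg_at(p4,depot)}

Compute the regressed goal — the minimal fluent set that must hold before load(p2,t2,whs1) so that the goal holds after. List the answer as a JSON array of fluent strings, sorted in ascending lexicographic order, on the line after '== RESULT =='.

Compute (G \ add) ∪ pre:
  G ∩ del = {}  (empty — regression defined)
  G \ add = {in(p2,t2), pkg_at(p4,depot)} \ {in(p2,t2)} = {pkg_at(p4,depot)}
  ∪ pre   = {pkg_at(p4,depot)} ∪ {pkg_at(p2,whs1), truck_at(t2,whs1)}
          = {pkg_at(p2,whs1), pkg_at(p4,depot), truck_at(t2,whs1)}

== RESULT ==
["pkg_at(p2,whs1)", "pkg_at(p4,depot)", "truck_at(t2,whs1)"]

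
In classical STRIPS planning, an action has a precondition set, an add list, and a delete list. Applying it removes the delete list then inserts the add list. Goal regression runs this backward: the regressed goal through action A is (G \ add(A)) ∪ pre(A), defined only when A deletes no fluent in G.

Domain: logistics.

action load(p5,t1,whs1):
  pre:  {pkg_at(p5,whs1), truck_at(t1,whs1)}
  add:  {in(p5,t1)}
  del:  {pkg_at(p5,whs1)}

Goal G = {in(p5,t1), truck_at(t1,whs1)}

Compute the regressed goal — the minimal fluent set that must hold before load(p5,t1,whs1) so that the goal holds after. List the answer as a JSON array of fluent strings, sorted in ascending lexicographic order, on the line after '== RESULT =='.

Compute (G \ add) ∪ pre:
  G ∩ del = {}  (empty — regression defined)
  G \ add = {in(p5,t1), truck_at(t1,whs1)} \ {in(p5,t1)} = {truck_at(t1,whs1)}
  ∪ pre   = {truck_at(t1,whs1)} ∪ {pkg_at(p5,whs1), truck_at(t1,whs1)}
          = {pkg_at(p5,whs1), truck_at(t1,whs1)}

== RESULT ==
["pkg_at(p5,whs1)", "truck_at(t1,whs1)"]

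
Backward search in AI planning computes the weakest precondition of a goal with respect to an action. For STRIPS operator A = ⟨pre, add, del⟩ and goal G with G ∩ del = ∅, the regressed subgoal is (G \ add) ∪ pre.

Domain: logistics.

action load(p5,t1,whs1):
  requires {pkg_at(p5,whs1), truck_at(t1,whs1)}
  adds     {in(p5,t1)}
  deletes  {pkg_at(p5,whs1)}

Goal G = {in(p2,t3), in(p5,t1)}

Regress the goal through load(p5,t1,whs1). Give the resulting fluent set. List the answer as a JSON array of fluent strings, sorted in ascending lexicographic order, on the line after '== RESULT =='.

Compute (G \ add) ∪ pre:
  G ∩ del = {}  (empty — regression defined)
  G \ add = {in(p2,t3), in(p5,t1)} \ {in(p5,t1)} = {in(p2,t3)}
  ∪ pre   = {in(p2,t3)} ∪ {pkg_at(p5,whs1), truck_at(t1,whs1)}
          = {in(p2,t3), pkg_at(p5,whs1), truck_at(t1,whs1)}

== RESULT ==
["in(p2,t3)", "pkg_at(p5,whs1)", "truck_at(t1,whs1)"]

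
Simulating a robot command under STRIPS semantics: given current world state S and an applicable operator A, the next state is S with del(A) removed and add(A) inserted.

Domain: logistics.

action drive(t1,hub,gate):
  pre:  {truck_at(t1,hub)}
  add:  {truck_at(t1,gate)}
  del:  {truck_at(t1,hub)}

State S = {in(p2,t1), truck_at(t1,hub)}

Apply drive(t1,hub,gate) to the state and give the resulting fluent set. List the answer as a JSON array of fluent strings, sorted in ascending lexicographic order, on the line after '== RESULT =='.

Compute (S \ del) ∪ add:
  pre ⊆ S: {truck_at(t1,hub)} ⊆ S  — applicable
  S \ del = {in(p2,t1)}
  ∪ add   = {in(p2,t1), truck_at(t1,gate)}

== RESULT ==
["in(p2,t1)", "truck_at(t1,gate)"]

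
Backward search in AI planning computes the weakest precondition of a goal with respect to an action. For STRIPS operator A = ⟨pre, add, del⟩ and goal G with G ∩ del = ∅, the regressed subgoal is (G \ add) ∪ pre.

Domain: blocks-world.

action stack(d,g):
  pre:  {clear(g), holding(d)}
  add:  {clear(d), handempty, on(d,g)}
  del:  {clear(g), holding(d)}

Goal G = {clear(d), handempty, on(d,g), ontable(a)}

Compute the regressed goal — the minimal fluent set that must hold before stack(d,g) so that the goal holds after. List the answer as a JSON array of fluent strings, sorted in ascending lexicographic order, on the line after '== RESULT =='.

Compute (G \ add) ∪ pre:
  G ∩ del = {}  (empty — regression defined)
  G \ add = {clear(d), handempty, on(d,g), ontable(a)} \ {clear(d), handempty, on(d,g)} = {ontable(a)}
  ∪ pre   = {ontable(a)} ∪ {clear(g), holding(d)}
          = {clear(g), holding(d), ontable(a)}

== RESULT ==
["clear(g)", "holding(d)", "ontable(a)"]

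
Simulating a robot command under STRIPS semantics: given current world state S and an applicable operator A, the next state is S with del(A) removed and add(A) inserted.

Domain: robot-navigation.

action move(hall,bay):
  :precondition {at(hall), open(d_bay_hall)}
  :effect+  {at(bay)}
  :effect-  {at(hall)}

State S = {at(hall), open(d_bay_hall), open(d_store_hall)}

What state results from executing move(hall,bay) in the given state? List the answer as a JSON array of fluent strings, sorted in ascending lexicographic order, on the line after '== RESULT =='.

Progress:
  pre ⊆ S: {at(hall), open(d_bay_hall)} ⊆ S  — applicable
  S \ del = {open(d_bay_hall), open(d_store_hall)}
  ∪ add   = {at(bay), open(d_bay_hall), open(d_store_hall)}

== RESULT ==
["at(bay)", "open(d_bay_hall)", "open(d_store_hall)"]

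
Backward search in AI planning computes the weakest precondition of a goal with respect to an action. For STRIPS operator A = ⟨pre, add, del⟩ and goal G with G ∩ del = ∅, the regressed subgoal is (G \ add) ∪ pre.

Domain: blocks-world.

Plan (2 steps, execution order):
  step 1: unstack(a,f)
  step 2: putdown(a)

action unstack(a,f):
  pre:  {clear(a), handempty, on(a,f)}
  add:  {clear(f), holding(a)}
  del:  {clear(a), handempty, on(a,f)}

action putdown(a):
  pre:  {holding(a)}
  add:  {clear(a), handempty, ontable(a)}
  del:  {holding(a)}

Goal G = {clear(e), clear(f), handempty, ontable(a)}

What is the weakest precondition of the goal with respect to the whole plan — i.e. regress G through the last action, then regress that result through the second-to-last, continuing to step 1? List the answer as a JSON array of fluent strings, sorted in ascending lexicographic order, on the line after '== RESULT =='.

Regress step by step:
  through step 2 (putdown(a)): drop {handempty, ontable(a)}, keep {clear(e), clear(f)}, require {holding(a)}
    → {clear(e), clear(f), holding(a)}
  through step 1 (unstack(a,f)): drop {clear(f), holding(a)}, keep {clear(e)}, require {clear(a), handempty, on(a,f)}
    → {clear(a), clear(e), handempty, on(a,f)}

== RESULT ==
["clear(a)", "clear(e)", "handempty", "on(a,f)"]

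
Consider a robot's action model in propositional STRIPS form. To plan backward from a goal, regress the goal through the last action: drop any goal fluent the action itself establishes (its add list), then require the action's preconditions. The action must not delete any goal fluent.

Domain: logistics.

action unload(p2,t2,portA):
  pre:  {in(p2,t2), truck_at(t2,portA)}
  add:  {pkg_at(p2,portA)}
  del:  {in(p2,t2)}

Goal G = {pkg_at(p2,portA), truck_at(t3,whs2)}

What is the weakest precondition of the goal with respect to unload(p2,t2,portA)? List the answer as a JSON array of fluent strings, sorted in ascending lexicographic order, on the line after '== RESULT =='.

Regress:
  G ∩ del = {}  (empty — regression defined)
  G \ add = {pkg_at(p2,portA), truck_at(t3,whs2)} \ {pkg_at(p2,portA)} = {truck_at(t3,whs2)}
  ∪ pre   = {truck_at(t3,whs2)} ∪ {in(p2,t2), truck_at(t2,portA)}
          = {in(p2,t2), truck_at(t2,portA), truck_at(t3,whs2)}

== RESULT ==
["in(p2,t2)", "truck_at(t2,portA)", "truck_at(t3,whs2)"]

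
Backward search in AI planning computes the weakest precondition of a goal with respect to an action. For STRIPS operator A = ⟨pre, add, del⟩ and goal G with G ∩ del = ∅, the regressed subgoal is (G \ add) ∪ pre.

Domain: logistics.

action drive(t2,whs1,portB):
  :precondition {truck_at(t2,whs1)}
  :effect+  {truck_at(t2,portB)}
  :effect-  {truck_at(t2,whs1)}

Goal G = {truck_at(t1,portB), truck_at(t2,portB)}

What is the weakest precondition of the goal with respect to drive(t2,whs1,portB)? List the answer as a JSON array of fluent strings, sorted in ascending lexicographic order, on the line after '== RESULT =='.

Regress:
  G ∩ del = {}  (empty — regression defined)
  G \ add = {truck_at(t1,portB), truck_at(t2,portB)} \ {truck_at(t2,portB)} = {truck_at(t1,portB)}
  ∪ pre   = {truck_at(t1,portB)} ∪ {truck_at(t2,whs1)}
          = {truck_at(t1,portB), truck_at(t2,whs1)}

== RESULT ==
["truck_at(t1,portB)", "truck_at(t2,whs1)"]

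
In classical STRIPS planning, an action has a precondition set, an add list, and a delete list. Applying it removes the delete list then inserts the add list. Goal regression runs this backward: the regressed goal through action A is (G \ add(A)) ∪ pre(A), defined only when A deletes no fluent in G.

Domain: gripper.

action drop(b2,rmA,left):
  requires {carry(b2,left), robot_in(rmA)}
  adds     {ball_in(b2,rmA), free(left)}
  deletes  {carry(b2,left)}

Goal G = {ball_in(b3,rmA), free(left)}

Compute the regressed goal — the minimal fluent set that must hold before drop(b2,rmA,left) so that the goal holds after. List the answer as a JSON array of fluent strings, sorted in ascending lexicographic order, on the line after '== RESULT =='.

Regress:
  G ∩ del = {}  (empty — regression defined)
  G \ add = {ball_in(b3,rmA), free(left)} \ {ball_in(b2,rmA), free(left)} = {ball_in(b3,rmA)}
  ∪ pre   = {ball_in(b3,rmA)} ∪ {carry(b2,left), robot_in(rmA)}
          = {ball_in(b3,rmA), carry(b2,left), robot_in(rmA)}

== RESULT ==
["ball_in(b3,rmA)", "carry(b2,left)", "robot_in(rmA)"]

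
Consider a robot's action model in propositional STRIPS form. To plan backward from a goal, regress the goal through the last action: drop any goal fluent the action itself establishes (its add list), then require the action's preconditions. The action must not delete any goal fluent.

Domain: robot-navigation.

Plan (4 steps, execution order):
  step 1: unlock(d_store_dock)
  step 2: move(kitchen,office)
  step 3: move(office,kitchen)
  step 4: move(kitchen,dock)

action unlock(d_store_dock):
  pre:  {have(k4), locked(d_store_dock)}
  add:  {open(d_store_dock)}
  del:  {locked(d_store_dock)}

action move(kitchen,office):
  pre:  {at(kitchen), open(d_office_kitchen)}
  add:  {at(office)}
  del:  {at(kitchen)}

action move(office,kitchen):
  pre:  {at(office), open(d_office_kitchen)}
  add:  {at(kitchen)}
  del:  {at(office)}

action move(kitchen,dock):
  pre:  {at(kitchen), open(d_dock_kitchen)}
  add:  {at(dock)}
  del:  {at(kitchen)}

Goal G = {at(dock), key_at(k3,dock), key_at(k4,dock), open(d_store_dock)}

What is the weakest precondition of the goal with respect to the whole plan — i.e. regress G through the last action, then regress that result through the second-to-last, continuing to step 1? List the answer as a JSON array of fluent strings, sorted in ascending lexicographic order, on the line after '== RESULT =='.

Work backward from the goal:
  through step 4 (move(kitchen,dock)): drop {at(dock)}, keep {key_at(k3,dock), key_at(k4,dock), open(d_store_dock)}, require {at(kitchen), open(d_dock_kitchen)}
    → {at(kitchen), key_at(k3,dock), key_at(k4,dock), open(d_dock_kitchen), open(d_store_dock)}
  through step 3 (move(office,kitchen)): drop {at(kitchen)}, keep {key_at(k3,dock), key_at(k4,dock), open(d_dock_kitchen), open(d_store_dock)}, require {at(office), open(d_office_kitchen)}
    → {at(office), key_at(k3,dock), key_at(k4,dock), open(d_dock_kitchen), open(d_office_kitchen), open(d_store_dock)}
  through step 2 (move(kitchen,office)): drop {at(office)}, keep {key_at(k3,dock), key_at(k4,dock), open(d_dock_kitchen), open(d_office_kitchen), open(d_store_dock)}, require {at(kitchen), open(d_office_kitchen)}
    → {at(kitchen), key_at(k3,dock), key_at(k4,dock), open(d_dock_kitchen), open(d_office_kitchen), open(d_store_dock)}
  through step 1 (unlock(d_store_dock)): drop {open(d_store_dock)}, keep {at(kitchen), key_at(k3,dock), key_at(k4,dock), open(d_dock_kitchen), open(d_office_kitchen)}, require {have(k4), locked(d_store_dock)}
    → {at(kitchen), have(k4), key_at(k3,dock), key_at(k4,dock), locked(d_store_dock), open(d_dock_kitchen), open(d_office_kitchen)}

== RESULT ==
["at(kitchen)", "have(k4)", "key_at(k3,dock)", "key_at(k4,dock)", "locked(d_store_dock)", "open(d_dock_kitchen)", "open(d_office_kitchen)"]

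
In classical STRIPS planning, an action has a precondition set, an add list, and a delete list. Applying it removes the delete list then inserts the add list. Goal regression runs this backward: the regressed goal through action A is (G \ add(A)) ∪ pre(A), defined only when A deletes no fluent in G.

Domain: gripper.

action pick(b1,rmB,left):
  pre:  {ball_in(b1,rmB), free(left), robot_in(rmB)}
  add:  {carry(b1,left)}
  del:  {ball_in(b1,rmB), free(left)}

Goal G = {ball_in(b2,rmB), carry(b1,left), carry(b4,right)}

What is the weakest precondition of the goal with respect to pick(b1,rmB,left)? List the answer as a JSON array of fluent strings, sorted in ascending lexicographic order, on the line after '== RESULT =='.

Compute (G \ add) ∪ pre:
  G ∩ del = {}  (empty — regression defined)
  G \ add = {ball_in(b2,rmB), carry(b1,left), carry(b4,right)} \ {carry(b1,left)} = {ball_in(b2,rmB), carry(b4,right)}
  ∪ pre   = {ball_in(b2,rmB), carry(b4,right)} ∪ {ball_in(b1,rmB), free(left), robot_in(rmB)}
          = {ball_in(b1,rmB), ball_in(b2,rmB), carry(b4,right), free(left), robot_in(rmB)}

== RESULT ==
["ball_in(b1,rmB)", "ball_in(b2,rmB)", "carry(b4,right)", "free(left)", "robot_in(rmB)"]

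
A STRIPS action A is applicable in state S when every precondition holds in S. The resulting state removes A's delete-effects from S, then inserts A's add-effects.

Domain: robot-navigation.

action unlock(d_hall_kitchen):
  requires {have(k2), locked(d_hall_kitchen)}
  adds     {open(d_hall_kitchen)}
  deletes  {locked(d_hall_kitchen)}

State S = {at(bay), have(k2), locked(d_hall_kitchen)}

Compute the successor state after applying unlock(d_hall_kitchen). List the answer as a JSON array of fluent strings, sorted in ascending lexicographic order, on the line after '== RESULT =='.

Compute (S \ del) ∪ add:
  pre ⊆ S: {have(k2), locked(d_hall_kitchen)} ⊆ S  — applicable
  S \ del = {at(bay), have(k2)}
  ∪ add   = {at(bay), have(k2), open(d_hall_kitchen)}

== RESULT ==
["at(bay)", "have(k2)", "open(d_hall_kitchen)"]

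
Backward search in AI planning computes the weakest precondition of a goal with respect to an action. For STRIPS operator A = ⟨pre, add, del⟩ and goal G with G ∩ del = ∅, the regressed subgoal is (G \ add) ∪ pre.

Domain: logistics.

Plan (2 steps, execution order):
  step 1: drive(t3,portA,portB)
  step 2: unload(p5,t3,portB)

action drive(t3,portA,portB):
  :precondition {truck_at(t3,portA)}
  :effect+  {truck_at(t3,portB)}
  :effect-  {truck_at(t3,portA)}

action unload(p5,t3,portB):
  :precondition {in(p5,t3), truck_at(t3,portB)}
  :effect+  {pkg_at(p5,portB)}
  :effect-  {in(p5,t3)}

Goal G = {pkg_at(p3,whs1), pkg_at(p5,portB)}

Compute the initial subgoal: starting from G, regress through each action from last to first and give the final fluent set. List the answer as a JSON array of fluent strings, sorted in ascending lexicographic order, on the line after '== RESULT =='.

Regress step by step:
  through step 2 (unload(p5,t3,portB)): drop {pkg_at(p5,portB)}, keep {pkg_at(p3,whs1)}, require {in(p5,t3), truck_at(t3,portB)}
    → {in(p5,t3), pkg_at(p3,whs1), truck_at(t3,portB)}
  through step 1 (drive(t3,portA,portB)): drop {truck_at(t3,portB)}, keep {in(p5,t3), pkg_at(p3,whs1)}, require {truck_at(t3,portA)}
    → {in(p5,t3), pkg_at(p3,whs1), truck_at(t3,portA)}

== RESULT ==
["in(p5,t3)", "pkg_at(p3,whs1)", "truck_at(t3,portA)"]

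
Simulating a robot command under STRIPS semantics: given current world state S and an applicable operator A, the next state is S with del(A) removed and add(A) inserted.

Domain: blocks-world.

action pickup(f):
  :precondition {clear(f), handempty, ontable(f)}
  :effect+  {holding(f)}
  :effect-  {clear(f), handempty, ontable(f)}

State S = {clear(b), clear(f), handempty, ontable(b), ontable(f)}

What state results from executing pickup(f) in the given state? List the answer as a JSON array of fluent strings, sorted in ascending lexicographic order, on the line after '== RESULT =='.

Progress:
  pre ⊆ S: {clear(f), handempty, ontable(f)} ⊆ S  — applicable
  S \ del = {clear(b), ontable(b)}
  ∪ add   = {clear(b), holding(f), ontable(b)}

== RESULT ==
["clear(b)", "holding(f)", "ontable(b)"]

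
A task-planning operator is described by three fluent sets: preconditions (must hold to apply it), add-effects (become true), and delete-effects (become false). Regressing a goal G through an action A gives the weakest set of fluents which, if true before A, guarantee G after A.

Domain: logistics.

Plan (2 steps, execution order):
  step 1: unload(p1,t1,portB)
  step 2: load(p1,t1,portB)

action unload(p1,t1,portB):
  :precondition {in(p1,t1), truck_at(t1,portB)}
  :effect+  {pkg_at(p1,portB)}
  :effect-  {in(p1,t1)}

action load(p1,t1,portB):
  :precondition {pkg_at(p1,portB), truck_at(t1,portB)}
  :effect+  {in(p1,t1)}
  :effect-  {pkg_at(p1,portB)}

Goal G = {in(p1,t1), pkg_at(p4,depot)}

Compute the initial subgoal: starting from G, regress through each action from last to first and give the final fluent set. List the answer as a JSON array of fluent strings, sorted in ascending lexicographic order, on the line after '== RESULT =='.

Work backward from the goal:
  through step 2 (load(p1,t1,portB)): drop {in(p1,t1)}, keep {pkg_at(p4,depot)}, require {pkg_at(p1,portB), truck_at(t1,portB)}
    → {pkg_at(p1,portB), pkg_at(p4,depot), truck_at(t1,portB)}
  through step 1 (unload(p1,t1,portB)): drop {pkg_at(p1,portB)}, keep {pkg_at(p4,depot), truck_at(t1,portB)}, require {in(p1,t1), truck_at(t1,portB)}
    → {in(p1,t1), pkg_at(p4,depot), truck_at(t1,portB)}

== RESULT ==
["in(p1,t1)", "pkg_at(p4,depot)", "truck_at(t1,portB)"]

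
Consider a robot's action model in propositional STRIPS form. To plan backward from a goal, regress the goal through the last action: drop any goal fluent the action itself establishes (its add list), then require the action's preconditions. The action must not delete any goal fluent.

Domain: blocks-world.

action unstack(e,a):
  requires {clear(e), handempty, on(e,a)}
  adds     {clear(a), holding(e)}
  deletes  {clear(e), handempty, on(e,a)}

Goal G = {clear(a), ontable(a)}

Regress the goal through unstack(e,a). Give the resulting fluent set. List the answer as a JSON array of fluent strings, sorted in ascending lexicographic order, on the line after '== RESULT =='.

Compute (G \ add) ∪ pre:
  G ∩ del = {}  (empty — regression defined)
  G \ add = {clear(a), ontable(a)} \ {clear(a), holding(e)} = {ontable(a)}
  ∪ pre   = {ontable(a)} ∪ {clear(e), handempty, on(e,a)}
          = {clear(e), handempty, on(e,a), ontable(a)}

== RESULT ==
["clear(e)", "handempty", "on(e,a)", "ontable(a)"]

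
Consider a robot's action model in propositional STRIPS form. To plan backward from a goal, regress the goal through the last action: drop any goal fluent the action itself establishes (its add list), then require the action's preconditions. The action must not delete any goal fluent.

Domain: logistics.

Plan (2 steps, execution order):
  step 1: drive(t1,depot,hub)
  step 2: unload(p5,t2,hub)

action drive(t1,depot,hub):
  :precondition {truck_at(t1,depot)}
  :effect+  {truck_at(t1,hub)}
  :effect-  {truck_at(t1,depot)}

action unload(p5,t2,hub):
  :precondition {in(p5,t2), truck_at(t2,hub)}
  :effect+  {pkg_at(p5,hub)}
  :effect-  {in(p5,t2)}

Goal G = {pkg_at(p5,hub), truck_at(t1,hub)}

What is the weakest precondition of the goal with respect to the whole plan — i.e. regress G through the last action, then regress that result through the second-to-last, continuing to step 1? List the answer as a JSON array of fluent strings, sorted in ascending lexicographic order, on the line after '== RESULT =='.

Work backward from the goal:
  through step 2 (unload(p5,t2,hub)): drop {pkg_at(p5,hub)}, keep {truck_at(t1,hub)}, require {in(p5,t2), truck_at(t2,hub)}
    → {in(p5,t2), truck_at(t1,hub), truck_at(t2,hub)}
  through step 1 (drive(t1,depot,hub)): drop {truck_at(t1,hub)}, keep {in(p5,t2), truck_at(t2,hub)}, require {truck_at(t1,depot)}
    → {in(p5,t2), truck_at(t1,depot), truck_at(t2,hub)}

== RESULT ==
["in(p5,t2)", "truck_at(t1,depot)", "truck_at(t2,hub)"]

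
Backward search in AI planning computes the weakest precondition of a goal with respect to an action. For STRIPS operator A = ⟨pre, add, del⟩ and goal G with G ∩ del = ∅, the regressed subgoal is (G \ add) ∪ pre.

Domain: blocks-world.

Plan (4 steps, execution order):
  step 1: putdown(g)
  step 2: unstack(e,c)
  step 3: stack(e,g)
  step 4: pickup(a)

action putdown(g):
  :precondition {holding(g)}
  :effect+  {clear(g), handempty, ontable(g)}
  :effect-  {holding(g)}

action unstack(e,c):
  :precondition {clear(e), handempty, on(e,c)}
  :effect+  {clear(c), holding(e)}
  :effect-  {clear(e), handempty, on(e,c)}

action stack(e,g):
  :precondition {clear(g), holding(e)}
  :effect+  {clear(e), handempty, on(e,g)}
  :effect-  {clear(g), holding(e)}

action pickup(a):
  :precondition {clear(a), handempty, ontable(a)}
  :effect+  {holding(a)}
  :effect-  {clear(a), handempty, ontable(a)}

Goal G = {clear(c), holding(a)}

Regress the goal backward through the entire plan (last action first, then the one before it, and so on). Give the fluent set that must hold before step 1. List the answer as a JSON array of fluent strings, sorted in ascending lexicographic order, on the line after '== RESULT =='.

Regress step by step:
  through step 4 (pickup(a)): drop {holding(a)}, keep {clear(c)}, require {clear(a), handempty, ontable(a)}
    → {clear(a), clear(c), handempty, ontable(a)}
  through step 3 (stack(e,g)): drop {handempty}, keep {clear(a), clear(c), ontable(a)}, require {clear(g), holding(e)}
    → {clear(a), clear(c), clear(g), holding(e), ontable(a)}
  through step 2 (unstack(e,c)): drop {clear(c), holding(e)}, keep {clear(a), clear(g), ontable(a)}, require {clear(e), handempty, on(e,c)}
    → {clear(a), clear(e), clear(g), handempty, on(e,c), ontable(a)}
  through step 1 (putdown(g)): drop {clear(g), handempty}, keep {clear(a), clear(e), on(e,c), ontable(a)}, require {holding(g)}
    → {clear(a), clear(e), holding(g), on(e,c), ontable(a)}

== RESULT ==
["clear(a)", "clear(e)", "holding(g)", "on(e,c)", "ontable(a)"]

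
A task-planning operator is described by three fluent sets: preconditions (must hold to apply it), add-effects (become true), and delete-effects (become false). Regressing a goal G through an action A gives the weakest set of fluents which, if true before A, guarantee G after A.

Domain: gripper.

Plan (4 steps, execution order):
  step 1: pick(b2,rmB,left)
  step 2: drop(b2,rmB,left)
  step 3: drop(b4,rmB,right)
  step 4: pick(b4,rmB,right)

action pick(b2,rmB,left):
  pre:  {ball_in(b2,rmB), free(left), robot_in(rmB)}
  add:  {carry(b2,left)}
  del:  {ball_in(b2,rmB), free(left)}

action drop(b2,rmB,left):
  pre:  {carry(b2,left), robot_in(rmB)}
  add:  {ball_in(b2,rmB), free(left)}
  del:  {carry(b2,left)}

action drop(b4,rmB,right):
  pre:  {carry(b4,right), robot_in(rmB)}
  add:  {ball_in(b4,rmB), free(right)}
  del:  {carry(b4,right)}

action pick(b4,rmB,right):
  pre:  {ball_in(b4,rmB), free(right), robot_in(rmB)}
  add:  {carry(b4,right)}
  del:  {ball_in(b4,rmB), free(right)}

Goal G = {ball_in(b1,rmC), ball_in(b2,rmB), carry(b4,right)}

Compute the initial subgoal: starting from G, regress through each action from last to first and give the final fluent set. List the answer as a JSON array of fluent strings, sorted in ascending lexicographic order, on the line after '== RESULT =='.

Regress step by step:
  through step 4 (pick(b4,rmB,right)): drop {carry(b4,right)}, keep {ball_in(b1,rmC), ball_in(b2,rmB)}, require {ball_in(b4,rmB), free(right), robot_in(rmB)}
    → {ball_in(b1,rmC), ball_in(b2,rmB), ball_in(b4,rmB), free(right), robot_in(rmB)}
  through step 3 (drop(b4,rmB,right)): drop {ball_in(b4,rmB), free(right)}, keep {ball_in(b1,rmC), ball_in(b2,rmB), robot_in(rmB)}, require {carry(b4,right), robot_in(rmB)}
    → {ball_in(b1,rmC), ball_in(b2,rmB), carry(b4,right), robot_in(rmB)}
  through step 2 (drop(b2,rmB,left)): drop {ball_in(b2,rmB)}, keep {ball_in(b1,rmC), carry(b4,right), robot_in(rmB)}, require {carry(b2,left), robot_in(rmB)}
    → {ball_in(b1,rmC), carry(b2,left), carry(b4,right), robot_in(rmB)}
  through step 1 (pick(b2,rmB,left)): drop {carry(b2,left)}, keep {ball_in(b1,rmC), carry(b4,right), robot_in(rmB)}, require {ball_in(b2,rmB), free(left), robot_in(rmB)}
    → {ball_in(b1,rmC), ball_in(b2,rmB), carry(b4,right), free(left), robot_in(rmB)}

== RESULT ==
["ball_in(b1,rmC)", "ball_in(b2,rmB)", "carry(b4,right)", "free(left)", "robot_in(rmB)"]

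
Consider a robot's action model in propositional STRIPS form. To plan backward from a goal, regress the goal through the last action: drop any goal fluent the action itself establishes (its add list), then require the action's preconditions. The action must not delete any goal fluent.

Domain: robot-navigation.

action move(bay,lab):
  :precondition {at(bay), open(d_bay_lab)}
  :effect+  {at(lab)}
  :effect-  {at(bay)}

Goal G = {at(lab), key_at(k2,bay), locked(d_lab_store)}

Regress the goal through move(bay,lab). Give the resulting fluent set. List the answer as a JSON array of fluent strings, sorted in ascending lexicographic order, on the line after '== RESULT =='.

Regress:
  G ∩ del = {}  (empty — regression defined)
  G \ add = {at(lab), key_at(k2,bay), locked(d_lab_store)} \ {at(lab)} = {key_at(k2,bay), locked(d_lab_store)}
  ∪ pre   = {key_at(k2,bay), locked(d_lab_store)} ∪ {at(bay), open(d_bay_lab)}
          = {at(bay), key_at(k2,bay), locked(d_lab_store), open(d_bay_lab)}

== RESULT ==
["at(bay)", "key_at(k2,bay)", "locked(d_lab_store)", "open(d_bay_lab)"]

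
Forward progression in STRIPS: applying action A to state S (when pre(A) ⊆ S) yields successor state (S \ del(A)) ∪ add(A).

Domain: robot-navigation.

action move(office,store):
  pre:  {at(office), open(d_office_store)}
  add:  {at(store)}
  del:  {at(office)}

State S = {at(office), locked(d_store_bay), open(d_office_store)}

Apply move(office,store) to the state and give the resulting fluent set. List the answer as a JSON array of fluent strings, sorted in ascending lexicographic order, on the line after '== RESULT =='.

Progress:
  pre ⊆ S: {at(office), open(d_office_store)} ⊆ S  — applicable
  S \ del = {locked(d_store_bay), open(d_office_store)}
  ∪ add   = {at(store), locked(d_store_bay), open(d_office_store)}

== RESULT ==
["at(store)", "locked(d_store_bay)", "open(d_office_store)"]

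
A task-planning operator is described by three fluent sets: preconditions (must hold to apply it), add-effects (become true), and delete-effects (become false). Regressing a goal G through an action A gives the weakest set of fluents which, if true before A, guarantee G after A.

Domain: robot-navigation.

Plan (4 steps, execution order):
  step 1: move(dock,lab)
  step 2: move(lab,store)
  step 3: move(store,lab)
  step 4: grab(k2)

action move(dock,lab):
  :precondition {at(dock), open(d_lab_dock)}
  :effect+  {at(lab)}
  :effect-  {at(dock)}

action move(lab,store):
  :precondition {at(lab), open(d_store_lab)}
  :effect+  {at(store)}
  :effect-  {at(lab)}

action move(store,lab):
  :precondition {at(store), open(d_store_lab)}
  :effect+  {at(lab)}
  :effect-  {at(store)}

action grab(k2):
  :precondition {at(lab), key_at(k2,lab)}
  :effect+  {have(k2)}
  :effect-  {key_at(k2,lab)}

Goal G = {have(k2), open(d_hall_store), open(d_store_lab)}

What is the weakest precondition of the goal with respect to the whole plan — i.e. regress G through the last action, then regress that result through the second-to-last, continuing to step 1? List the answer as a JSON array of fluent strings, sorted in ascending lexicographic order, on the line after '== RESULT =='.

Work backward from the goal:
  through step 4 (grab(k2)): drop {have(k2)}, keep {open(d_hall_store), open(d_store_lab)}, require {at(lab), key_at(k2,lab)}
    → {at(lab), key_at(k2,lab), open(d_hall_store), open(d_store_lab)}
  through step 3 (move(store,lab)): drop {at(lab)}, keep {key_at(k2,lab), open(d_hall_store), open(d_store_lab)}, require {at(store), open(d_store_lab)}
    → {at(store), key_at(k2,lab), open(d_hall_store), open(d_store_lab)}
  through step 2 (move(lab,store)): drop {at(store)}, keep {key_at(k2,lab), open(d_hall_store), open(d_store_lab)}, require {at(lab), open(d_store_lab)}
    → {at(lab), key_at(k2,lab), open(d_hall_store), open(d_store_lab)}
  through step 1 (move(dock,lab)): drop {at(lab)}, keep {key_at(k2,lab), open(d_hall_store), open(d_store_lab)}, require {at(dock), open(d_lab_dock)}
    → {at(dock), key_at(k2,lab), open(d_hall_store), open(d_lab_dock), open(d_store_lab)}

== RESULT ==
["at(dock)", "key_at(k2,lab)", "open(d_hall_store)", "open(d_lab_dock)", "open(d_store_lab)"]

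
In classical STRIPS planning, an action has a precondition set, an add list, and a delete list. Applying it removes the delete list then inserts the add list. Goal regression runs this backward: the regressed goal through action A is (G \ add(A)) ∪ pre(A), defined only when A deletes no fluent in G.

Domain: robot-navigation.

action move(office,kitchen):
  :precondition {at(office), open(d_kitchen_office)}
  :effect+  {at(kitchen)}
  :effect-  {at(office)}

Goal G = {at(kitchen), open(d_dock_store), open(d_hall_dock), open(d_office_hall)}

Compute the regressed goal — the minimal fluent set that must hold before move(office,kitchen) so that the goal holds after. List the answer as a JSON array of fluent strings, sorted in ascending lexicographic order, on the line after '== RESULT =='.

Compute (G \ add) ∪ pre:
  G ∩ del = {}  (empty — regression defined)
  G \ add = {at(kitchen), open(d_dock_store), open(d_hall_dock), open(d_office_hall)} \ {at(kitchen)} = {open(d_dock_store), open(d_hall_dock), open(d_office_hall)}
  ∪ pre   = {open(d_dock_store), open(d_hall_dock), open(d_office_hall)} ∪ {at(office), open(d_kitchen_office)}
          = {at(office), open(d_dock_store), open(d_hall_dock), open(d_kitchen_office), open(d_office_hall)}

== RESULT ==
["at(office)", "open(d_dock_store)", "open(d_hall_dock)", "open(d_kitchen_office)", "open(d_office_hall)"]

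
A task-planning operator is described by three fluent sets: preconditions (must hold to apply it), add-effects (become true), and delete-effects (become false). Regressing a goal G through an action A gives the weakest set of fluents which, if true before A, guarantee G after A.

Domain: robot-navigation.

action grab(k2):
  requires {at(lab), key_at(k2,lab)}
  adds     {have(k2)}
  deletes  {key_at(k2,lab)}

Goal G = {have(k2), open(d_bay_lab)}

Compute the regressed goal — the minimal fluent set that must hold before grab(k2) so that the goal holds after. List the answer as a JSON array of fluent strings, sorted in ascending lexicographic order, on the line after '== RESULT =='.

Regress:
  G ∩ del = {}  (empty — regression defined)
  G \ add = {have(k2), open(d_bay_lab)} \ {have(k2)} = {open(d_bay_lab)}
  ∪ pre   = {open(d_bay_lab)} ∪ {at(lab), key_at(k2,lab)}
          = {at(lab), key_at(k2,lab), open(d_bay_lab)}

== RESULT ==
["at(lab)", "key_at(k2,lab)", "open(d_bay_lab)"]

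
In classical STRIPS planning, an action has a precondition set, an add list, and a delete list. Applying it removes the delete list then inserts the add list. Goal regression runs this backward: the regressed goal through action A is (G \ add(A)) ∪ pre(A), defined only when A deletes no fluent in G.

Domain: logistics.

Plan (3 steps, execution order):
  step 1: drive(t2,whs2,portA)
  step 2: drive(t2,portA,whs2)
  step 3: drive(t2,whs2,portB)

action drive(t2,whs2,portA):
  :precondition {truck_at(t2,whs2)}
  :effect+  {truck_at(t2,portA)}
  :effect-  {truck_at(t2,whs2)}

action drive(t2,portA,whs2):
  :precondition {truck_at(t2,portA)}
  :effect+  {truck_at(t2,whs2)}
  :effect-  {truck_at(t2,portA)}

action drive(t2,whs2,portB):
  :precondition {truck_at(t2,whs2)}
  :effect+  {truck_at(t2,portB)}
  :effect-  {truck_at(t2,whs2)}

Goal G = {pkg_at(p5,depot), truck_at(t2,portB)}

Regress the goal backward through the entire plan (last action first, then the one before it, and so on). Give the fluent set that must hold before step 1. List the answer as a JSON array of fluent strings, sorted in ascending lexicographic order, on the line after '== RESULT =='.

Work backward from the goal:
  through step 3 (drive(t2,whs2,portB)): drop {truck_at(t2,portB)}, keep {pkg_at(p5,depot)}, require {truck_at(t2,whs2)}
    → {pkg_at(p5,depot), truck_at(t2,whs2)}
  through step 2 (drive(t2,portA,whs2)): drop {truck_at(t2,whs2)}, keep {pkg_at(p5,depot)}, require {truck_at(t2,portA)}
    → {pkg_at(p5,depot), truck_at(t2,portA)}
  through step 1 (drive(t2,whs2,portA)): drop {truck_at(t2,portA)}, keep {pkg_at(p5,depot)}, require {truck_at(t2,whs2)}
    → {pkg_at(p5,depot), truck_at(t2,whs2)}

== RESULT ==
["pkg_at(p5,depot)", "truck_at(t2,whs2)"]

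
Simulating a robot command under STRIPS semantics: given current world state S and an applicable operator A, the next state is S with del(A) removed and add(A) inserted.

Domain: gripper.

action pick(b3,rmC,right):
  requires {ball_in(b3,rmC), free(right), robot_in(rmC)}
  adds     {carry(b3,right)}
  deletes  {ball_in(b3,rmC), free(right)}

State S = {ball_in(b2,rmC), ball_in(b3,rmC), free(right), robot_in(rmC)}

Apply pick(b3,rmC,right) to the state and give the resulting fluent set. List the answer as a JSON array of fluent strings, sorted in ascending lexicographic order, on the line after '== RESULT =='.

Progress:
  pre ⊆ S: {ball_in(b3,rmC), free(right), robot_in(rmC)} ⊆ S  — applicable
  S \ del = {ball_in(b2,rmC), robot_in(rmC)}
  ∪ add   = {ball_in(b2,rmC), carry(b3,right), robot_in(rmC)}

== RESULT ==
["ball_in(b2,rmC)", "carry(b3,right)", "robot_in(rmC)"]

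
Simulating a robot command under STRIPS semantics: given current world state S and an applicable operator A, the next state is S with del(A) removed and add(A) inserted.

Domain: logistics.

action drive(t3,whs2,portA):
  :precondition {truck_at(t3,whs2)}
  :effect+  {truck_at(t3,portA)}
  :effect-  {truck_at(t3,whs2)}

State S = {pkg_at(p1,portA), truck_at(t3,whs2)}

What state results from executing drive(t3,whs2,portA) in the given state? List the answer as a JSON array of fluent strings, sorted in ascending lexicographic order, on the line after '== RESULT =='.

Compute (S \ del) ∪ add:
  pre ⊆ S: {truck_at(t3,whs2)} ⊆ S  — applicable
  S \ del = {pkg_at(p1,portA)}
  ∪ add   = {pkg_at(p1,portA), truck_at(t3,portA)}

== RESULT ==
["pkg_at(p1,portA)", "truck_at(t3,portA)"]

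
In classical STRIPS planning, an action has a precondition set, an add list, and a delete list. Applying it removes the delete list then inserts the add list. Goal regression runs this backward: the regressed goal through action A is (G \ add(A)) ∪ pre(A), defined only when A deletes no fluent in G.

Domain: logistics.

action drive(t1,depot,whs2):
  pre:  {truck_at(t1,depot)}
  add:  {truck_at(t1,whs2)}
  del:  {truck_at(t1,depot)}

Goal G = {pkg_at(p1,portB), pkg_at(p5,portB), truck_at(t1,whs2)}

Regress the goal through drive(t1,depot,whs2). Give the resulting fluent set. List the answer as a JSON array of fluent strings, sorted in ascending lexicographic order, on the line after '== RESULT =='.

Compute (G \ add) ∪ pre:
  G ∩ del = {}  (empty — regression defined)
  G \ add = {pkg_at(p1,portB), pkg_at(p5,portB), truck_at(t1,whs2)} \ {truck_at(t1,whs2)} = {pkg_at(p1,portB), pkg_at(p5,portB)}
  ∪ pre   = {pkg_at(p1,portB), pkg_at(p5,portB)} ∪ {truck_at(t1,depot)}
          = {pkg_at(p1,portB), pkg_at(p5,portB), truck_at(t1,depot)}

== RESULT ==
["pkg_at(p1,portB)", "pkg_at(p5,portB)", "truck_at(t1,depot)"]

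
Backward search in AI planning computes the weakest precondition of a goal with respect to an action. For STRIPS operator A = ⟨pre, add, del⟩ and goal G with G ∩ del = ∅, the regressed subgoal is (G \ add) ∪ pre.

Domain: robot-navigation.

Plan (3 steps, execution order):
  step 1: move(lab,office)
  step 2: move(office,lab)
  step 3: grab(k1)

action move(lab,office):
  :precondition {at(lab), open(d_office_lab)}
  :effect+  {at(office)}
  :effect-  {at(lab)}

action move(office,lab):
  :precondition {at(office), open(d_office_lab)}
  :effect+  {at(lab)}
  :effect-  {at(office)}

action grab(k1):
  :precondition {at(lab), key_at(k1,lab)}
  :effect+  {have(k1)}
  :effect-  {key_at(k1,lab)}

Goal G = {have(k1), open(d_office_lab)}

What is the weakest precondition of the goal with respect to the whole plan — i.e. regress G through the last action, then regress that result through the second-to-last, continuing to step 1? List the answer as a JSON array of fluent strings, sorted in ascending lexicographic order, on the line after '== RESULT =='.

Work backward from the goal:
  through step 3 (grab(k1)): drop {have(k1)}, keep {open(d_office_lab)}, require {at(lab), key_at(k1,lab)}
    → {at(lab), key_at(k1,lab), open(d_office_lab)}
  through step 2 (move(office,lab)): drop {at(lab)}, keep {key_at(k1,lab), open(d_office_lab)}, require {at(office), open(d_office_lab)}
    → {at(office), key_at(k1,lab), open(d_office_lab)}
  through step 1 (move(lab,office)): drop {at(office)}, keep {key_at(k1,lab), open(d_office_lab)}, require {at(lab), open(d_office_lab)}
    → {at(lab), key_at(k1,lab), open(d_office_lab)}

== RESULT ==
["at(lab)", "key_at(k1,lab)", "open(d_office_lab)"]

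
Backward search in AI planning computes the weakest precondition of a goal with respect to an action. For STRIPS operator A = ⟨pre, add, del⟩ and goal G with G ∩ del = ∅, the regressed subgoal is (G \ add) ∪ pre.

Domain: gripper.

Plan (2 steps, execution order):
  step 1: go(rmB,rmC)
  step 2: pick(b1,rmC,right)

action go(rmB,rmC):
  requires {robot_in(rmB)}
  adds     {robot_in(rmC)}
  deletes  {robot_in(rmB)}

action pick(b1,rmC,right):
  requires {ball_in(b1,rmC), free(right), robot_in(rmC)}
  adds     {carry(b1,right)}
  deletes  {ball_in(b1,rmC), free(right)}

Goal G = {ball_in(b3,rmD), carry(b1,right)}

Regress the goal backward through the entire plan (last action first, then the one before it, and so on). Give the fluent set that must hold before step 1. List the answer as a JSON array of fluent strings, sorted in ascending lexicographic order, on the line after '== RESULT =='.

Regress step by step:
  through step 2 (pick(b1,rmC,right)): drop {carry(b1,right)}, keep {ball_in(b3,rmD)}, require {ball_in(b1,rmC), free(right), robot_in(rmC)}
    → {ball_in(b1,rmC), ball_in(b3,rmD), free(right), robot_in(rmC)}
  through step 1 (go(rmB,rmC)): drop {robot_in(rmC)}, keep {ball_in(b1,rmC), ball_in(b3,rmD), free(right)}, require {robot_in(rmB)}
    → {ball_in(b1,rmC), ball_in(b3,rmD), free(right), robot_in(rmB)}

== RESULT ==
["ball_in(b1,rmC)", "ball_in(b3,rmD)", "free(right)", "robot_in(rmB)"]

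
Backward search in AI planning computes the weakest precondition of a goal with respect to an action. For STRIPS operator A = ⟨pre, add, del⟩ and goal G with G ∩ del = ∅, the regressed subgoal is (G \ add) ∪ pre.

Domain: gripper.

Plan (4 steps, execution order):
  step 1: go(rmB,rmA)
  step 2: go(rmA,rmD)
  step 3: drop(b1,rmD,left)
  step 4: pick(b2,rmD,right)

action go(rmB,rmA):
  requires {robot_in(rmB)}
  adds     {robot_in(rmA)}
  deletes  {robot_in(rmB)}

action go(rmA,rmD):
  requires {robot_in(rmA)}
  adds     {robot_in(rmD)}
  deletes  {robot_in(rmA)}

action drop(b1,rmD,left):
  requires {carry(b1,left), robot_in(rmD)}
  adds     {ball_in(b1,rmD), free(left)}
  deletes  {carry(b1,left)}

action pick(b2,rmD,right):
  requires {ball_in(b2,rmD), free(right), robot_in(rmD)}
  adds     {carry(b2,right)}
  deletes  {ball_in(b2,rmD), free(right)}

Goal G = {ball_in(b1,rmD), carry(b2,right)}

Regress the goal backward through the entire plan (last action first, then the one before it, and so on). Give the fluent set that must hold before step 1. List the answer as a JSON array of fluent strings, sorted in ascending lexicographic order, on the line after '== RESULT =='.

Work backward from the goal:
  through step 4 (pick(b2,rmD,right)): drop {carry(b2,right)}, keep {ball_in(b1,rmD)}, require {ball_in(b2,rmD), free(right), robot_in(rmD)}
    → {ball_in(b1,rmD), ball_in(b2,rmD), free(right), robot_in(rmD)}
  through step 3 (drop(b1,rmD,left)): drop {ball_in(b1,rmD)}, keep {ball_in(b2,rmD), free(right), robot_in(rmD)}, require {carry(b1,left), robot_in(rmD)}
    → {ball_in(b2,rmD), carry(b1,left), free(right), robot_in(rmD)}
  through step 2 (go(rmA,rmD)): drop {robot_in(rmD)}, keep {ball_in(b2,rmD), carry(b1,left), free(right)}, require {robot_in(rmA)}
    → {ball_in(b2,rmD), carry(b1,left), free(right), robot_in(rmA)}
  through step 1 (go(rmB,rmA)): drop {robot_in(rmA)}, keep {ball_in(b2,rmD), carry(b1,left), free(right)}, require {robot_in(rmB)}
    → {ball_in(b2,rmD), carry(b1,left), free(right), robot_in(rmB)}

== RESULT ==
["ball_in(b2,rmD)", "carry(b1,left)", "free(right)", "robot_in(rmB)"]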